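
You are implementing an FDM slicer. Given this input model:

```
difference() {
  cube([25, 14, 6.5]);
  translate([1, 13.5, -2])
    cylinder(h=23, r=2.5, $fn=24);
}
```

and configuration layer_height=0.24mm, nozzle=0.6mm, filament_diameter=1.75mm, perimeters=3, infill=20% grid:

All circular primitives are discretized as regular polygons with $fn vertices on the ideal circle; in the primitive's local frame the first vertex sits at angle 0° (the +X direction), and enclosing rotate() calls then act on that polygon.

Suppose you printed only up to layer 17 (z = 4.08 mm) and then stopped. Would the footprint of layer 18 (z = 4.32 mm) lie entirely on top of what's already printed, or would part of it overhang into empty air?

entirely on top

Compare the two slices. At z = 4.08: the cube (footprint 25×14) is included at this height (area 350.00 mm²); the r=2.5 cylinder at (1, 13.5) contributes a regular 24-gon of circumradius 2.5 (area = (24/2)·2.500²·sin(360°/24) = 19.41 mm²); Subtracting the remaining from the first: starting from the 25×14 cube (350.00 mm²), the r=2.5 cylinder at (1, 13.5) partially overlaps it — only the 9.00 mm² overlap (of its 19.41 mm²) is removed, clipping the outline — area = 341.00 mm². At z = 4.32: the cube is present — its section is the full 25×14 rectangle (area 350.00 mm²); the r=2.5 cylinder at (1, 13.5) gives a regular 24-gon of circumradius 2.5 (constant along its height) (area = (24/2)·2.500²·sin(360°/24) = 19.41 mm²); Taking the first minus the rest: starting from the 25×14 cube (350.00 mm²), the r=2.5 cylinder at (1, 13.5) partially overlaps it — only the 9.00 mm² overlap (of its 19.41 mm²) is removed, clipping the outline — area = 341.00 mm². Checking containment: the cross-section at z = 4.32 is a subset of the cross-section at z = 4.08.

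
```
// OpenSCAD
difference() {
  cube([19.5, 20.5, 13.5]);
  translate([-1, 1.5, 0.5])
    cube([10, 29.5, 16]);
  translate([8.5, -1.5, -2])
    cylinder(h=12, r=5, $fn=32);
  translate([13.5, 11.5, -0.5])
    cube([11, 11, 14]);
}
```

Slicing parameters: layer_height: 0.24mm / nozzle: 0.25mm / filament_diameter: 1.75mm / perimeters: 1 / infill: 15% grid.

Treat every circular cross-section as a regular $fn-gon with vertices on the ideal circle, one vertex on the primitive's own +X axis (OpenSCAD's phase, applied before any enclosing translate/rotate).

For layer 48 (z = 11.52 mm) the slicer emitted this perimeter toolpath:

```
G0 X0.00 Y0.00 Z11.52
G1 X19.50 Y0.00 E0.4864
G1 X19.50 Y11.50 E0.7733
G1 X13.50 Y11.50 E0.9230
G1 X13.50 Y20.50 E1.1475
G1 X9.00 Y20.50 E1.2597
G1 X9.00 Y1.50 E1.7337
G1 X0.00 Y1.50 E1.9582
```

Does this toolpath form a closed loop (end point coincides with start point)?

Start point (G0): (0.00, 0.00). End point (last G1): the path does not return to the start — open.

no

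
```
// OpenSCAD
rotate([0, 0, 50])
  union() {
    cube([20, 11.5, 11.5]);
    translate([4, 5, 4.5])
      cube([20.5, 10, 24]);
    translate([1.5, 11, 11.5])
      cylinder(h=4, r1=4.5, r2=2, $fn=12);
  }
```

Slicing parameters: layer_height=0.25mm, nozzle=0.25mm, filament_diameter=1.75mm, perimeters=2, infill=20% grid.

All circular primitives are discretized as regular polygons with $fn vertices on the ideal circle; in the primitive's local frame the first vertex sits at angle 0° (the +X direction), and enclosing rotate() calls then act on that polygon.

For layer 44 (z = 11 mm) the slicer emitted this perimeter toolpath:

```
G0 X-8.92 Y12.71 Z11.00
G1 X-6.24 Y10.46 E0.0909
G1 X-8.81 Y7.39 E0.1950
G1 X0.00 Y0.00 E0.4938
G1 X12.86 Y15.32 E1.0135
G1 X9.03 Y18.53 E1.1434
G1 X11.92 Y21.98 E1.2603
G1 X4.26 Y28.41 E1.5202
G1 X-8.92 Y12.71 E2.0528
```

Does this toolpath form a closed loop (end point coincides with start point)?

Start point (G0): (-8.92, 12.71). End point (last G1): the path returns to the start — closed.

yes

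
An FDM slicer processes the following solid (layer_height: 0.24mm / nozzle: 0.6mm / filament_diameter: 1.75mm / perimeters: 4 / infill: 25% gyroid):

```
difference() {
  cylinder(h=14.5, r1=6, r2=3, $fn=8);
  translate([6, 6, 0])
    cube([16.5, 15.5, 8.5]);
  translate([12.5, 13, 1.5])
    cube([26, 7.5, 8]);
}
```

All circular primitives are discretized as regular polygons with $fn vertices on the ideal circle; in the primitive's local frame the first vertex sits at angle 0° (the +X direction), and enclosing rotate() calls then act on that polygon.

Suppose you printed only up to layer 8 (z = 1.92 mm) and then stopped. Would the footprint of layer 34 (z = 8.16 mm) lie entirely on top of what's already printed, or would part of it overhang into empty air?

entirely on top

Compare the two slices. At z = 1.92: the cone contributes a regular 8-gon of circumradius 5.603 (interpolated between r1=6 and r2=3 at t=0.132) (area = (8/2)·5.603²·sin(360°/8) = 88.79 mm²); the cube at (6, 6) (footprint 16.5×15.5) is included at this height (area 255.75 mm²); the 26×7.5 cube at (12.5, 13) contributes its full rectangle (area 195.00 mm²); Subtracting the remaining from the first: starting from the cone (88.79 mm²), the 16.5×15.5 cube at (6, 6) misses the remaining region (no effect); the 26×7.5 cube at (12.5, 13) misses the remaining region (no effect) — area = 88.79 mm². At z = 8.16: the cone (r1=6→r2=3) has section circumradius 4.312 here — a regular 8-gon (area = (8/2)·4.312²·sin(360°/8) = 52.58 mm²); the cube at (6, 6) is present — its section is the full 16.5×15.5 rectangle (area 255.75 mm²); the cube at (12.5, 13) is present — its section is the full 26×7.5 rectangle (area 195.00 mm²); Subtracting the remaining from the first: starting from the cone (52.58 mm²), the 16.5×15.5 cube at (6, 6) misses the remaining region (no effect); the 26×7.5 cube at (12.5, 13) misses the remaining region (no effect) — area = 52.58 mm². Checking containment: the cross-section at z = 8.16 is a subset of the cross-section at z = 1.92.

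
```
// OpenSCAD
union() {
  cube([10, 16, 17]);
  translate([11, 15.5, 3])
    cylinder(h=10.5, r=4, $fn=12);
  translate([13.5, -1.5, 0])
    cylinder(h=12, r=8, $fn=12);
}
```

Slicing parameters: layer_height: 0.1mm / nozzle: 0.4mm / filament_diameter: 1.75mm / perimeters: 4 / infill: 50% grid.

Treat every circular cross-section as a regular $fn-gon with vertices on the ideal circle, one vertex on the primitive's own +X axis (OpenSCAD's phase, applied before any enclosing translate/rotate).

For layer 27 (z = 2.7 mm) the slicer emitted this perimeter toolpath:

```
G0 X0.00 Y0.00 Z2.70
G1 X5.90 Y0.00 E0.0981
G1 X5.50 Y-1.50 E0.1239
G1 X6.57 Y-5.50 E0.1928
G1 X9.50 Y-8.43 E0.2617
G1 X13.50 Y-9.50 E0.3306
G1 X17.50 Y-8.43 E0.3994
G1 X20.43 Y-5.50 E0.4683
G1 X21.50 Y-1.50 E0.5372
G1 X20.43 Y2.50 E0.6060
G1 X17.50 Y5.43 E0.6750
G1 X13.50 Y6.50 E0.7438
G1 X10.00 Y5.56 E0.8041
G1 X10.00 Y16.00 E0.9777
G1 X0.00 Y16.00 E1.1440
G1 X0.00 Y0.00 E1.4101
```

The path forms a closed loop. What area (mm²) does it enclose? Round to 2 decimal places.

336.84 mm²

Apply the shoelace formula to the sequence of (X, Y) vertices; enclosed area = 336.84 mm².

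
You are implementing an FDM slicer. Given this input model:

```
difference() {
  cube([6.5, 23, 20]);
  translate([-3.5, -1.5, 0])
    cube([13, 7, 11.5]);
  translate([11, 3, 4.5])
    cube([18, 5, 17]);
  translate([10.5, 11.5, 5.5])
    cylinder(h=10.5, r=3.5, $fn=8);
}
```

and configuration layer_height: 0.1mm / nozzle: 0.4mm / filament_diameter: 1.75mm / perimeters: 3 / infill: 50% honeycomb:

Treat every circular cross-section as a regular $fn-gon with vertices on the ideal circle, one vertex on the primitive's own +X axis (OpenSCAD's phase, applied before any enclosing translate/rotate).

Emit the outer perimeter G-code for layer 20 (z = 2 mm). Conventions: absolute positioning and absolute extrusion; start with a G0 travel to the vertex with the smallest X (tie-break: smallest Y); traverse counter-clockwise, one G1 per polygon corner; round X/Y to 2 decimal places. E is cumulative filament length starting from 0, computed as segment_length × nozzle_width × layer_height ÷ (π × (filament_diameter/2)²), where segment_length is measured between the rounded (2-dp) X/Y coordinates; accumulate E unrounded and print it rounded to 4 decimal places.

At z = 2 mm: the cube is present — its section is the full 6.5×23 rectangle; the 13×7 cube at (-3.5, -1.5) contributes its full rectangle; the cube at (11, 3) does not reach this height (z outside [4.5, 21.5]); the cylinder at (10.5, 11.5) is not intersected at this z (z outside [5.5, 16]); After the difference (first − rest): starting from the 6.5×23 cube, the 13×7 cube at (-3.5, -1.5) partially overlaps it — only the 35.75 mm² overlap (of its 91.00 mm²) is removed, clipping the outline — 1 connected region. The outline is a single polygon with 4 vertices. Extrusion per mm of travel: 0.4 × 0.1 / (π × 0.875²) = 0.016630. Accumulating E over each segment gives final E = 0.7982.

G0 X0.00 Y5.50 Z2.00
G1 X6.50 Y5.50 E0.1081
G1 X6.50 Y23.00 E0.3991
G1 X0.00 Y23.00 E0.5072
G1 X0.00 Y5.50 E0.7982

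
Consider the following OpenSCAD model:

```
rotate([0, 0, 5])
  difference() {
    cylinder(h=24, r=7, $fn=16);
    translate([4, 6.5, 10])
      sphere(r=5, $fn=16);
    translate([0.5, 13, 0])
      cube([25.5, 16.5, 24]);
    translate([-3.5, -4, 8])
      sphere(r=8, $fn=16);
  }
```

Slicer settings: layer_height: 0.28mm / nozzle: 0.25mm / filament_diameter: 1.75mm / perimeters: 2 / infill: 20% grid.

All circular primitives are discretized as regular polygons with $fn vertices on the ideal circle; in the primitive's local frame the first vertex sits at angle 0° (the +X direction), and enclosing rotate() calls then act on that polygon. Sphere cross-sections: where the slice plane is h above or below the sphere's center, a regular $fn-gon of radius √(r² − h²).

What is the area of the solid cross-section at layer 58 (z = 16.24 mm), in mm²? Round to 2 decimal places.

150.01 mm²

At z = 16.24 mm: the r=7 cylinder contributes a regular 16-gon of circumradius 7 (area = (16/2)·7.000²·sin(360°/16) = 150.01 mm²); the sphere at (4, 6.5) does not reach this height (|z−center|=6.240 > r=5); the cube at (0.5, 13) (footprint 25.5×16.5) is included at this height (area 420.75 mm²); the sphere at (-3.5, -4) does not reach this height (|z−center|=8.240 > r=8); Subtracting the remaining from the first: starting from the r=7 cylinder (150.01 mm²), the 25.5×16.5 cube at (0.5, 13) misses the remaining region (no effect) — area = 150.01 mm²; (whole slice rotated 5° about Z — lengths, areas and connectivity unchanged). Overall, the cross-section is a single solid region. Net area = 150.01 mm².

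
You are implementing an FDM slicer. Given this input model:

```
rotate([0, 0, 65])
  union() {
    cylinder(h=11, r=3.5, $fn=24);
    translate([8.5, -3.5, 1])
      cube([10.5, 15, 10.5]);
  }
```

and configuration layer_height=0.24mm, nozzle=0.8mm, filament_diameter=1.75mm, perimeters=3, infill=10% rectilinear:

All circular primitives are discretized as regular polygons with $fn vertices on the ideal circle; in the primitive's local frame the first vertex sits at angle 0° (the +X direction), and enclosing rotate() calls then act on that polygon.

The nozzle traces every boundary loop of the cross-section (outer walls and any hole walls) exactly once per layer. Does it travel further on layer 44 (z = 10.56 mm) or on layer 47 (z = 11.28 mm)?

Layer 44 (z = 10.56): the r=3.5 cylinder contributes a regular 24-gon of circumradius 3.5 (perimeter = 2·24·3.500·sin(180°/24) = 21.93 mm); the cube at (8.5, -3.5) is present — its section is the full 10.5×15 rectangle (perimeter 51.00 mm); Combining (union): the 2 present regions are separate (no shared area or edge), so areas and boundary lengths simply add and each stays a separate island — boundary = 72.93 mm; (whole slice rotated 65° about Z — lengths, areas and connectivity unchanged). So its perimeter = 72.93 mm. Layer 47 (z = 11.28): the cylinder is absent (z outside [0, 11]); the cube at (8.5, -3.5) is present — its section is the full 10.5×15 rectangle (perimeter 51.00 mm); Merging all regions: only the 10.5×15 cube at (8.5, -3.5) is present, so the union is just that shape — boundary = 51.00 mm; (rotated 65° about Z; rotation is an isometry so areas/perimeters/island counts are preserved). So its perimeter = 51.00 mm. Layer 44 is larger (72.93 vs 51.00 mm).

layer 44 (z = 10.56 mm)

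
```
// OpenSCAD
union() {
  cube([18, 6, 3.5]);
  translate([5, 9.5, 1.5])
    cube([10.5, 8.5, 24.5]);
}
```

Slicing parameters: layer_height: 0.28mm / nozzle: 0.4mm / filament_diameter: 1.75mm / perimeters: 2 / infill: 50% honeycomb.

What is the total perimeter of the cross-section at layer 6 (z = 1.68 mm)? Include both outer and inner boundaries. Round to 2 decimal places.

86.00 mm

At z = 1.68 mm: the cube is present — its section is the full 18×6 rectangle (perimeter 48.00 mm); the cube at (5, 9.5) is present — its section is the full 10.5×8.5 rectangle (perimeter 38.00 mm); Combining (union): the 2 present regions are separate (no shared area or edge), so areas and boundary lengths simply add and each stays a separate island — boundary = 86.00 mm. Overall, the cross-section has 2 separate islands. Total boundary length (outer) = 86.00 mm.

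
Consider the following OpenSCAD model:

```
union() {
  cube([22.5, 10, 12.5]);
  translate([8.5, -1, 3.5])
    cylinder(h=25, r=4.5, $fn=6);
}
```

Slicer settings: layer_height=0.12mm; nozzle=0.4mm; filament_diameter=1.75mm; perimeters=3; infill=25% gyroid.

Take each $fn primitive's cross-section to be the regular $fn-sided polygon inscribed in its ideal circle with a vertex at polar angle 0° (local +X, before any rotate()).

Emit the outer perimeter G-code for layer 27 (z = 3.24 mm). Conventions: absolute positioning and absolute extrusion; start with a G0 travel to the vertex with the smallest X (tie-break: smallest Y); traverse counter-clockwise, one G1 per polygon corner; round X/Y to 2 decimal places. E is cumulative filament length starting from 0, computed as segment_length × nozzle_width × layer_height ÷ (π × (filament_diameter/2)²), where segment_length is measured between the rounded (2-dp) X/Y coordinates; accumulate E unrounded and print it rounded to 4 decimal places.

G0 X0.00 Y0.00 Z3.24
G1 X22.50 Y0.00 E0.4490
G1 X22.50 Y10.00 E0.6486
G1 X0.00 Y10.00 E1.0976
G1 X0.00 Y0.00 E1.2971

At z = 3.24 mm: the cube (footprint 22.5×10) is included at this height; the cylinder at (8.5, -1) does not reach this height (z outside [3.5, 28.5]); Combining (union): only the 22.5×10 cube is present, so the union is just that shape — 1 connected region. The outline is a single polygon with 4 vertices. Extrusion per mm of travel: 0.4 × 0.12 / (π × 0.875²) = 0.019956. Accumulating E over each segment gives final E = 1.2971.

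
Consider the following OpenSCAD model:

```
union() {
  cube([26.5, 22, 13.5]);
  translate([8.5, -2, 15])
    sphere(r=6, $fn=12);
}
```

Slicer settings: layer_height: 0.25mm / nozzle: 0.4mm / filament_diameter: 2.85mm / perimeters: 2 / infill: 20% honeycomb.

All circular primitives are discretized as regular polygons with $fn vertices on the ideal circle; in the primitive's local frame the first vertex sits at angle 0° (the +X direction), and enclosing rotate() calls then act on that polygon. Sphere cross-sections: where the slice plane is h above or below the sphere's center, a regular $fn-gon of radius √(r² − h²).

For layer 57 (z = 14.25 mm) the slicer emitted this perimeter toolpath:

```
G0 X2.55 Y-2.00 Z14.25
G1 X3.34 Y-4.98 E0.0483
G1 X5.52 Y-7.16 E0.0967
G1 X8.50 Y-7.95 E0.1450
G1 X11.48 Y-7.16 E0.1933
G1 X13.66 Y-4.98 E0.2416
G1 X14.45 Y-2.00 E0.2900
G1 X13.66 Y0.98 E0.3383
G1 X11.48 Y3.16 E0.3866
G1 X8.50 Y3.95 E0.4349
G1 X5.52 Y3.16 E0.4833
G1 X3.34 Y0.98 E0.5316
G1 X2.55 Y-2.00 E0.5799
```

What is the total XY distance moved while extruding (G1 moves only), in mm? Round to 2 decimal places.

Sum the Euclidean lengths of each G1 segment: total = 37.00 mm.

37.00 mm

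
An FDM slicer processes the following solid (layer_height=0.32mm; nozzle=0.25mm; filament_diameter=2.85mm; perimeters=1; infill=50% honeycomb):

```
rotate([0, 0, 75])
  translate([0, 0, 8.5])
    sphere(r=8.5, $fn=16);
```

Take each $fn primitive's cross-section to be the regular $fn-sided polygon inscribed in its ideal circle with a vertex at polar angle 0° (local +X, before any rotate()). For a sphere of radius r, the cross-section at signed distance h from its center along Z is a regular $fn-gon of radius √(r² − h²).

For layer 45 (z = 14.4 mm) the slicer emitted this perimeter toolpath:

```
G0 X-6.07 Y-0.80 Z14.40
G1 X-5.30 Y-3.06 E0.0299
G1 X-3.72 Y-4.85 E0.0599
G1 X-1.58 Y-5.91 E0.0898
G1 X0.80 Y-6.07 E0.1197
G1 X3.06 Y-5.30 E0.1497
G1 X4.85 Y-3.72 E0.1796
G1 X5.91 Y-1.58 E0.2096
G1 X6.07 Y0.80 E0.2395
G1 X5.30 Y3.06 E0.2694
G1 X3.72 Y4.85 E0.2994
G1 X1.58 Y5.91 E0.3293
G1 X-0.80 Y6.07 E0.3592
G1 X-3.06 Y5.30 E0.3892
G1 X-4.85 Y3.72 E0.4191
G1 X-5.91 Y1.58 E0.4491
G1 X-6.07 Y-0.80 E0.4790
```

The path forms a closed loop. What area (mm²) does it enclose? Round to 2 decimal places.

Apply the shoelace formula to the sequence of (X, Y) vertices; enclosed area = 114.59 mm².

114.59 mm²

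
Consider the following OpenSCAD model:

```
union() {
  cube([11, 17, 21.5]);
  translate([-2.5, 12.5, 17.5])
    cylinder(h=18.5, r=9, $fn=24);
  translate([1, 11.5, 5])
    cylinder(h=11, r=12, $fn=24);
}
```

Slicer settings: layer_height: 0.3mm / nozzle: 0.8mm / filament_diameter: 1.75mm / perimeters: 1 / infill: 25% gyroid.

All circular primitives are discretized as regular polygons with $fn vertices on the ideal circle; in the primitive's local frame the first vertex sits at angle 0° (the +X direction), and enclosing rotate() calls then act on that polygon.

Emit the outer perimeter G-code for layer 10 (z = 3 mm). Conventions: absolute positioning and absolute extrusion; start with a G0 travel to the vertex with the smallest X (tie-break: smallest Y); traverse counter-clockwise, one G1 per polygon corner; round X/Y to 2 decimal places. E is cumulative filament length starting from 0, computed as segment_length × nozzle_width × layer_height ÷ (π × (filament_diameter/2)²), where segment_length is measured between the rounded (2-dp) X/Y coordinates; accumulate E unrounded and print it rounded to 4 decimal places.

G0 X0.00 Y0.00 Z3.00
G1 X11.00 Y0.00 E1.0976
G1 X11.00 Y17.00 E2.7939
G1 X0.00 Y17.00 E3.8914
G1 X0.00 Y0.00 E5.5877

At z = 3 mm: the cube is present — its section is the full 11×17 rectangle; the cylinder at (-2.5, 12.5) is absent (z outside [17.5, 36]); the cylinder at (1, 11.5) is absent (z outside [5, 16]); Combining (union): only the 11×17 cube is present, so the union is just that shape — 1 connected region. The outline is a single polygon with 4 vertices. Extrusion per mm of travel: 0.8 × 0.3 / (π × 0.875²) = 0.099780. Accumulating E over each segment gives final E = 5.5877.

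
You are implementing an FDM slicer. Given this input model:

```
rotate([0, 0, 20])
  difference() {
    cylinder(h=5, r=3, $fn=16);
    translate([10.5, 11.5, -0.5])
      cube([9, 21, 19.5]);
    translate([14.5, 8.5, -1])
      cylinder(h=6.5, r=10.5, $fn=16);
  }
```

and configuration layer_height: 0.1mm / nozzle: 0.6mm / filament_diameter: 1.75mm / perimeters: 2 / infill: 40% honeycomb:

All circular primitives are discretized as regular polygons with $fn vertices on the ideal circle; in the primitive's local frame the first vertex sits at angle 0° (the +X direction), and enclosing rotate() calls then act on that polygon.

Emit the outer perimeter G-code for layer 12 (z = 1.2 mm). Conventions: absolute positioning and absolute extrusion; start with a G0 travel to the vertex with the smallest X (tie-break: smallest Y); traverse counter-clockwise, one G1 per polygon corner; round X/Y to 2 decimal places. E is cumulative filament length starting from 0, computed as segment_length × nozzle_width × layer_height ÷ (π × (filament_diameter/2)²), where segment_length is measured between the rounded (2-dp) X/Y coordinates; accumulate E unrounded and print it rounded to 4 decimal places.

G0 X-3.00 Y0.13 Z1.20
G1 X-2.82 Y-1.03 E0.0293
G1 X-2.21 Y-2.03 E0.0585
G1 X-1.27 Y-2.72 E0.0876
G1 X-0.13 Y-3.00 E0.1169
G1 X1.03 Y-2.82 E0.1462
G1 X2.03 Y-2.21 E0.1754
G1 X2.72 Y-1.27 E0.2045
G1 X3.00 Y-0.13 E0.2337
G1 X2.82 Y1.03 E0.2630
G1 X2.21 Y2.03 E0.2922
G1 X1.27 Y2.72 E0.3213
G1 X0.13 Y3.00 E0.3506
G1 X-1.03 Y2.82 E0.3799
G1 X-2.03 Y2.21 E0.4091
G1 X-2.72 Y1.27 E0.4382
G1 X-3.00 Y0.13 E0.4675

At z = 1.2 mm: the cylinder: section is a regular 16-gon, circumradius r=3; the cube at (10.5, 11.5) is present — its section is the full 9×21 rectangle; the r=10.5 cylinder at (14.5, 8.5) contributes a regular 16-gon of circumradius 10.5; Subtracting the remaining from the first: starting from the r=3 cylinder, the 9×21 cube at (10.5, 11.5) misses the remaining region (no effect); the r=10.5 cylinder at (14.5, 8.5) misses the remaining region (no effect) — 1 connected region; (whole slice rotated 20° about Z — lengths, areas and connectivity unchanged). The outline is a single polygon with 16 vertices. Extrusion per mm of travel: 0.6 × 0.1 / (π × 0.875²) = 0.024945. Accumulating E over each segment gives final E = 0.4675.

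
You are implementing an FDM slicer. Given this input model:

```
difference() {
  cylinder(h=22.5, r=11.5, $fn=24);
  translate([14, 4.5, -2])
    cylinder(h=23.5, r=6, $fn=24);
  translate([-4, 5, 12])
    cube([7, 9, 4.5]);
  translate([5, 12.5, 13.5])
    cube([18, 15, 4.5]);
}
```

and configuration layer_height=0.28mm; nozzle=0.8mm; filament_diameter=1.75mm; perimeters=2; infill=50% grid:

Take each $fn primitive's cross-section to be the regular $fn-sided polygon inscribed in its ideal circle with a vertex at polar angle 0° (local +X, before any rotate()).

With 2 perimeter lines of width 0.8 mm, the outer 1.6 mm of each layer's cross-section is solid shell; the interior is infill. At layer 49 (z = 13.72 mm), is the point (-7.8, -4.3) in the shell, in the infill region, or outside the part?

infill

At z = 13.72 mm: the cylinder: section is a regular 24-gon, circumradius r=11.5; the cylinder at (14, 4.5): section is a regular 24-gon, circumradius r=6; the cube at (-4, 5) is present — its section is the full 7×9 rectangle; the 18×15 cube at (5, 12.5) contributes its full rectangle; After the difference (first − rest): starting from the r=11.5 cylinder, the r=6 cylinder at (14, 4.5) partially overlaps it — only the 15.93 mm² overlap (of its 111.81 mm²) is removed, clipping the outline; the 7×9 cube at (-4, 5) partially overlaps it — only the 43.71 mm² overlap (of its 63.00 mm²) is removed, clipping the outline; the 18×15 cube at (5, 12.5) misses the remaining region (no effect) — 1 connected region. Overall, the cross-section is a single solid region. The nearest boundary edge runs (-9.96, -5.75)→(-11.11, -2.98); distance from the point to it = 2.55 mm. The point is inside the cross-section and 2.55 mm from the nearest boundary — more than the 1.6 mm shell width (2 × 0.8), so it's in the infill interior.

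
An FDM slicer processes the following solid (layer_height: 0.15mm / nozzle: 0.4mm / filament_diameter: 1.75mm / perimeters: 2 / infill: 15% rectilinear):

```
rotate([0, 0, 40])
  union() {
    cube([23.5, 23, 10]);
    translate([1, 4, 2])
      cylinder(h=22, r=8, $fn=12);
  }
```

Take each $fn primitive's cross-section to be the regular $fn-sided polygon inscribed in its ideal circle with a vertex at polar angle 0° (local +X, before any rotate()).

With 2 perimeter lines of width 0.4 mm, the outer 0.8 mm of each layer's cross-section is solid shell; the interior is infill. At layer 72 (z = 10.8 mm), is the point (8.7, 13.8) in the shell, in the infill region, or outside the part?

At z = 10.8 mm: the cube is not intersected at this z (z outside [0, 10]); the r=8 cylinder at (1, 4) gives a regular 12-gon of circumradius 8 (constant along its height); Merging all regions: only the r=8 cylinder at (1, 4) is present, so the union is just that shape — 1 connected region; (rotated 40° about Z; rotation is an isometry so areas/perimeters/island counts are preserved). Overall, the cross-section is a single solid region. Undo the 40° rotation: the query point maps to (15.535, 4.979) in the un-rotated model frame. The nearest boundary edge runs (9.00, 4.00)→(7.93, 8.00); distance from the point to it = 6.61 mm. The point is not inside any of the regions above, so it lies outside the cross-section (6.61 mm from the nearest boundary).

outside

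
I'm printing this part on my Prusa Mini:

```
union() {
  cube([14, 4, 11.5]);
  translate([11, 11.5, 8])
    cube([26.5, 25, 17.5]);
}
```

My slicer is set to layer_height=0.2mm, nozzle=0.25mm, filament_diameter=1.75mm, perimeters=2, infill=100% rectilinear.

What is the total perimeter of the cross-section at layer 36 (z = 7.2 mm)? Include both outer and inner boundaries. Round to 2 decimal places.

At z = 7.2 mm: the cube (footprint 14×4) is included at this height (perimeter 36.00 mm); the cube at (11, 11.5) is absent (z outside [8, 25.5]); Combining (union): only the 14×4 cube is present, so the union is just that shape — boundary = 36.00 mm. Overall, the cross-section is a single solid region. Total boundary length (outer) = 36.00 mm.

36.00 mm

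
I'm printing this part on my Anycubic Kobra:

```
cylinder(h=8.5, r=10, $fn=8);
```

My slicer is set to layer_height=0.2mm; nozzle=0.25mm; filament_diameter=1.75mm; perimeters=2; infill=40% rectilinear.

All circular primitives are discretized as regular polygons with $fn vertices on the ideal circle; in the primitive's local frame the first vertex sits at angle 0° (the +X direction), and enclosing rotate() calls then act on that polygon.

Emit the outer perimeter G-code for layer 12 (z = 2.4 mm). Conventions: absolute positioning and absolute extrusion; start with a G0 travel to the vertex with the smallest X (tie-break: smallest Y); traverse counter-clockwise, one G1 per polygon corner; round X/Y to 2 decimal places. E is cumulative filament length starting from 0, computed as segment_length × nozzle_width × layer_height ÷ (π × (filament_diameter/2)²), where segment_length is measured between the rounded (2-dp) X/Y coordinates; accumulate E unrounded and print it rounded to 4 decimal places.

At z = 2.4 mm: the r=10 cylinder gives a regular 8-gon of circumradius 10 (constant along its height). The outline is a single polygon with 8 vertices. Extrusion per mm of travel: 0.25 × 0.2 / (π × 0.875²) = 0.020788. Accumulating E over each segment gives final E = 1.2727.

G0 X-10.00 Y0.00 Z2.40
G1 X-7.07 Y-7.07 E0.1591
G1 X0.00 Y-10.00 E0.3182
G1 X7.07 Y-7.07 E0.4773
G1 X10.00 Y0.00 E0.6364
G1 X7.07 Y7.07 E0.7954
G1 X0.00 Y10.00 E0.9545
G1 X-7.07 Y7.07 E1.1136
G1 X-10.00 Y0.00 E1.2727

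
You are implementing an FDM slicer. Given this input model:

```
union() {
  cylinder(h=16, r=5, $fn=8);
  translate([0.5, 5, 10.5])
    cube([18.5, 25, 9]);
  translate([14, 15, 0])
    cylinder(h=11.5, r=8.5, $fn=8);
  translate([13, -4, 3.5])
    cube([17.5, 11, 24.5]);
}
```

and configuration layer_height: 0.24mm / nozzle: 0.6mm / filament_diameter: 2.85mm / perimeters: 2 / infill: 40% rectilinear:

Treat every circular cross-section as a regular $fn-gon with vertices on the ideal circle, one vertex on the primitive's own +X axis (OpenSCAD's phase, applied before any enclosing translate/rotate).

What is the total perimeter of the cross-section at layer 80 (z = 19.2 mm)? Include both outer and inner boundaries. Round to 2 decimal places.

At z = 19.2 mm: the cylinder is not intersected at this z (z outside [0, 16]); the 18.5×25 cube at (0.5, 5) contributes its full rectangle (perimeter 87.00 mm); the cylinder at (14, 15) is absent (z outside [0, 11.5]); the cube at (13, -4) (footprint 17.5×11) is included at this height (perimeter 57.00 mm); Merging all regions: the regions partially overlap (shared area 12.00 mm²), so the edge portions inside another operand are dropped and the merged outline is re-measured after clipping — boundary = 128.00 mm. Overall, the cross-section is a single solid region. Total boundary length (outer) = 128.00 mm.

128.00 mm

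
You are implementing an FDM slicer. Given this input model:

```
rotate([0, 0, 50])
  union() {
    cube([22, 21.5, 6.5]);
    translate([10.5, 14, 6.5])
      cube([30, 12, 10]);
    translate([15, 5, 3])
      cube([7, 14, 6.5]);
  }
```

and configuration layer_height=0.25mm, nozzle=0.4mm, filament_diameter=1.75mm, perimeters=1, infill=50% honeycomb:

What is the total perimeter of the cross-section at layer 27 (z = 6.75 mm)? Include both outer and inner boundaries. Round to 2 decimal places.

At z = 6.75 mm: the cube is absent (z outside [0, 6.5]); the cube at (10.5, 14) (footprint 30×12) is included at this height (perimeter 84.00 mm); the 7×14 cube at (15, 5) contributes its full rectangle (perimeter 42.00 mm); Combining (union): the regions partially overlap (shared area 35.00 mm²), so the edge portions inside another operand are dropped and the merged outline is re-measured after clipping — boundary = 102.00 mm; (whole slice rotated 50° about Z — lengths, areas and connectivity unchanged). Overall, the cross-section is a single solid region. Total boundary length (outer) = 102.00 mm.

102.00 mm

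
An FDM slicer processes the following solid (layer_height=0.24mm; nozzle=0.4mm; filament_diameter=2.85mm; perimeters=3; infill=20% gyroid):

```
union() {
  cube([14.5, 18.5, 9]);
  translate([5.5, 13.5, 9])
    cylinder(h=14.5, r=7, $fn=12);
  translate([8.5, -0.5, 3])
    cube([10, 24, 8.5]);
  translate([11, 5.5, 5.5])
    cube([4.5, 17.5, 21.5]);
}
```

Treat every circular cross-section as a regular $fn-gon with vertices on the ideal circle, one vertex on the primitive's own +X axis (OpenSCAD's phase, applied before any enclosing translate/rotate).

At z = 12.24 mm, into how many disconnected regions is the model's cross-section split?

At z = 12.24 mm: the cube does not reach this height (z outside [0, 9]); the r=7 cylinder at (5.5, 13.5) contributes a regular 12-gon of circumradius 7; the cube at (8.5, -0.5) does not reach this height (z outside [3, 11.5]); the cube at (11, 5.5) (footprint 4.5×17.5) is included at this height; Taking the union: the regions partially overlap (shared area 7.53 mm²), so overlapping operands fuse into one piece — 1 connected region. The result has 1 disconnected region.

1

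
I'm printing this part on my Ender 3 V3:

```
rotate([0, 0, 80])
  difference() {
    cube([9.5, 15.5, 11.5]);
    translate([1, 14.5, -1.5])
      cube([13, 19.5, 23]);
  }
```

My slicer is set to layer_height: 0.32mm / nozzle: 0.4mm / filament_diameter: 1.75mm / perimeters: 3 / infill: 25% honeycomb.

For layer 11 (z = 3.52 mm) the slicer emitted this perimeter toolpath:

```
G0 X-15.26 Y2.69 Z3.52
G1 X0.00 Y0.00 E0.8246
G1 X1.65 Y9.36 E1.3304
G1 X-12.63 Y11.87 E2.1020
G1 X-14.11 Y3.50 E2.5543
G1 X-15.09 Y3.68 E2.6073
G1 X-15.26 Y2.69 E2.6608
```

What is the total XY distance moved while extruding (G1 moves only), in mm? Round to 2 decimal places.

50.00 mm

Sum the Euclidean lengths of each G1 segment: total = 50.00 mm.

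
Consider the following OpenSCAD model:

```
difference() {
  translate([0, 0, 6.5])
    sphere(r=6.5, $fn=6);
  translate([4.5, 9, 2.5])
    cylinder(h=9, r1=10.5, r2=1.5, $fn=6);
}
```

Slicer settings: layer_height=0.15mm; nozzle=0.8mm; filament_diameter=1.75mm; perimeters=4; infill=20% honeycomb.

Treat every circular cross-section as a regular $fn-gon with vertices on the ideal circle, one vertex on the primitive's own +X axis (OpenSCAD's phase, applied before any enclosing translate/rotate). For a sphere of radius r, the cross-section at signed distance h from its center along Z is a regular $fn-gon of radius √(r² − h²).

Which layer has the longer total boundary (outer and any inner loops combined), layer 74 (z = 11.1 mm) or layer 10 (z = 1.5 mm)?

Layer 74 (z = 11.1): the r=6.5 sphere slices to a regular 6-gon of circumradius 4.592 (√(r²−h²) with h=4.6 from center) (perimeter = 2·6·4.592·sin(180°/6) = 27.55 mm); the cone at (4.5, 9) contributes a regular 6-gon of circumradius 1.900 (interpolated between r1=10.5 and r2=1.5 at t=0.956) (perimeter = 2·6·1.900·sin(180°/6) = 11.40 mm); After the difference (first − rest): starting from the r=6.5 sphere, the cone at (4.5, 9) misses the remaining region (no effect) — boundary = 27.55 mm. So its perimeter = 27.55 mm. Layer 10 (z = 1.5): the sphere: section is a regular 6-gon, circumradius = √(r²−h²) = √(6.5²−5²) = 4.153 (perimeter = 2·6·4.153·sin(180°/6) = 24.92 mm); the cone at (4.5, 9) is not intersected at this z (z outside [2.5, 11.5]); Taking the first minus the rest: none of the subtracted shapes is present at this height, so the r=6.5 sphere is unchanged — boundary = 24.92 mm. So its perimeter = 24.92 mm. Layer 74 is larger (27.55 vs 24.92 mm).

layer 74 (z = 11.1 mm)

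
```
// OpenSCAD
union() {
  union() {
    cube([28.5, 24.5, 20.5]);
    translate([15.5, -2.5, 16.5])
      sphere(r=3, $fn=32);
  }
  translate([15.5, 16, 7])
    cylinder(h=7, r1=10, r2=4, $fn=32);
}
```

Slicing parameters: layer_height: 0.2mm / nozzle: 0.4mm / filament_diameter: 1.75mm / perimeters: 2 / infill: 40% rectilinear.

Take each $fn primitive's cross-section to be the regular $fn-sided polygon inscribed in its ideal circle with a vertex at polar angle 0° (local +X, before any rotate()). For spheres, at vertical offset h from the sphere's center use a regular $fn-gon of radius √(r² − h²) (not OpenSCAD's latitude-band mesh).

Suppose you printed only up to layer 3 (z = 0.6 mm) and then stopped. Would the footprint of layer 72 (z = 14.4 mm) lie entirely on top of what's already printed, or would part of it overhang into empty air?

part overhangs

Compare the two slices. At z = 0.6: the cube is present — its section is the full 28.5×24.5 rectangle (area 698.25 mm²); the sphere at (15.5, -2.5) is absent (|z−center|=15.900 > r=3); Combining (union): only the 28.5×24.5 cube is present, so the union is just that shape — area = 698.25 mm²; the cone at (15.5, 16) does not reach this height (z outside [7, 14]); Merging all regions: only that combined region is present, so the union is just that shape — area = 698.25 mm². At z = 14.4: the 28.5×24.5 cube contributes its full rectangle (area 698.25 mm²); the r=3 sphere at (15.5, -2.5) contributes a regular 32-gon of circumradius √(3²−2.1²) = 2.142 (area = (32/2)·2.142²·sin(360°/32) = 14.33 mm²); Combining (union): the 2 present regions are separate (no shared area or edge), so areas and boundary lengths simply add and each stays a separate island — area = 712.58 mm²; the cone at (15.5, 16) is absent (z outside [7, 14]); Combining (union): only the result so far is present, so the union is just that shape — area = 712.58 mm². Checking containment: at z = 14.4 the cross-section extends beyond the z = 0.6 cross-section by about 14.33 mm².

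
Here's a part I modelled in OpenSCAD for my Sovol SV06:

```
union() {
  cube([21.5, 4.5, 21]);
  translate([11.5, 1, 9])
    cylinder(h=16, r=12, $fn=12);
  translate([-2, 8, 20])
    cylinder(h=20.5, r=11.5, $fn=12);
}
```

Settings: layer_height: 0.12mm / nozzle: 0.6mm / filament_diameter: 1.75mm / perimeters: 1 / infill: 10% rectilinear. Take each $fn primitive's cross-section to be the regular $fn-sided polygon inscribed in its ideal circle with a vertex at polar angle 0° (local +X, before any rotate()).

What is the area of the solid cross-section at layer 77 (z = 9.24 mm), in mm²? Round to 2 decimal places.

432.36 mm²

At z = 9.24 mm: the 21.5×4.5 cube contributes its full rectangle (area 96.75 mm²); the cylinder at (11.5, 1): section is a regular 12-gon, circumradius r=12 (area = (12/2)·12.000²·sin(360°/12) = 432.00 mm²); the cylinder at (-2, 8) is not intersected at this z (z outside [20, 40.5]); Merging all regions: the regions partially overlap — summed areas 528.75 mm² minus the doubly-counted overlap 96.39 mm² gives 432.36 mm² — area = 432.36 mm². Overall, the cross-section is a single solid region. Net area = 432.36 mm².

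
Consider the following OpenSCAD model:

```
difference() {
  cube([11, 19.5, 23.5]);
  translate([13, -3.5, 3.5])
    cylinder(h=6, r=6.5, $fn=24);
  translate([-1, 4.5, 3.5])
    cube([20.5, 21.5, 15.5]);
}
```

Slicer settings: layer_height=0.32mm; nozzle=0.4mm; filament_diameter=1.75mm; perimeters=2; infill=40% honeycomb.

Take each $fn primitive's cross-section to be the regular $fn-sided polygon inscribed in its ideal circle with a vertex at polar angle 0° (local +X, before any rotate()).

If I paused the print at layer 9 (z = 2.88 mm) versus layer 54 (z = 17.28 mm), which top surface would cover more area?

layer 9 (z = 2.88 mm)

Layer 9 (z = 2.88): the cube is present — its section is the full 11×19.5 rectangle (area 214.50 mm²); the cylinder at (13, -3.5) does not reach this height (z outside [3.5, 9.5]); the cube at (-1, 4.5) does not reach this height (z outside [3.5, 19]); After the difference (first − rest): none of the subtracted shapes is present at this height, so the 11×19.5 cube is unchanged — area = 214.50 mm². So its area = 214.50 mm². Layer 54 (z = 17.28): the cube is present — its section is the full 11×19.5 rectangle (area 214.50 mm²); the cylinder at (13, -3.5) is not intersected at this z (z outside [3.5, 9.5]); the 20.5×21.5 cube at (-1, 4.5) contributes its full rectangle (area 440.75 mm²); Taking the first minus the rest: starting from the 11×19.5 cube (214.50 mm²), the 20.5×21.5 cube at (-1, 4.5) partially overlaps it — only the 165.00 mm² overlap (of its 440.75 mm²) is removed, clipping the outline — area = 49.50 mm². So its area = 49.50 mm². Layer 9 is larger (214.50 vs 49.50 mm²).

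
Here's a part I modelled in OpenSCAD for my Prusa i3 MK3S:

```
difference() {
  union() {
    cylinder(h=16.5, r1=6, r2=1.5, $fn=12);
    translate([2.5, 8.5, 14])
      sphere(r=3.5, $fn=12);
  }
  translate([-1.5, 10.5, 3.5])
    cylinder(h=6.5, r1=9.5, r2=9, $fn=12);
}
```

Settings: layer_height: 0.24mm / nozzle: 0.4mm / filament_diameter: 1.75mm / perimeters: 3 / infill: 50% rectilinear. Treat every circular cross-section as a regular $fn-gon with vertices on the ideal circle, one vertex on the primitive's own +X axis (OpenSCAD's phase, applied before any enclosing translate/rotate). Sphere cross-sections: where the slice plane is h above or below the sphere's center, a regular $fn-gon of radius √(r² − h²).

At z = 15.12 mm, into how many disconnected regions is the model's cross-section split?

2

At z = 15.12 mm: the cone: at t=0.916 of its height the radius interpolates to r₁+(r₂−r₁)t = 1.876, giving a regular 12-gon of that circumradius; the r=3.5 sphere at (2.5, 8.5) contributes a regular 12-gon of circumradius √(3.5²−1.12²) = 3.316; Taking the union: the 2 present regions are separate (no shared area or edge), so areas and boundary lengths simply add and each stays a separate island — 2 connected regions; the cone at (-1.5, 10.5) is absent (z outside [3.5, 10]); After the difference (first − rest): none of the subtracted shapes is present at this height, so that combined region is unchanged — 2 connected regions. The result has 2 disconnected regions.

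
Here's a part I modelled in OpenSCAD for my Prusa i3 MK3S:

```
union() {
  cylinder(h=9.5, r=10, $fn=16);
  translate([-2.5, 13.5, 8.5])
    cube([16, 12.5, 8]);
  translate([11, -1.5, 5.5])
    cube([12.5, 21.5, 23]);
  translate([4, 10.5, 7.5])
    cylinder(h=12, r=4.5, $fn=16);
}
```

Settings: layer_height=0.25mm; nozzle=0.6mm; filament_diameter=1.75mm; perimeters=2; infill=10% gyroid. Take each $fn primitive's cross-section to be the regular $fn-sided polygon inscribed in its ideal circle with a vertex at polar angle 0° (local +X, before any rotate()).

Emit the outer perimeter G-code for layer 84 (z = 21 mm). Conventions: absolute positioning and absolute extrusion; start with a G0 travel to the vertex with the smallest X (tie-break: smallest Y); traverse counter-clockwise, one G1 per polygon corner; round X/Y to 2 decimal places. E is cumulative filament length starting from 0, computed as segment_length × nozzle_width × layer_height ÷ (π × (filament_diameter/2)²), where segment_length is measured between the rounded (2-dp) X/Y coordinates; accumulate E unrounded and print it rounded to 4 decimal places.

At z = 21 mm: the cylinder is not intersected at this z (z outside [0, 9.5]); the cube at (-2.5, 13.5) is not intersected at this z (z outside [8.5, 16.5]); the 12.5×21.5 cube at (11, -1.5) contributes its full rectangle; the cylinder at (4, 10.5) is absent (z outside [7.5, 19.5]); Combining (union): only the 12.5×21.5 cube at (11, -1.5) is present, so the union is just that shape — 1 connected region. The outline is a single polygon with 4 vertices. Extrusion per mm of travel: 0.6 × 0.25 / (π × 0.875²) = 0.062363. Accumulating E over each segment gives final E = 4.2407.

G0 X11.00 Y-1.50 Z21.00
G1 X23.50 Y-1.50 E0.7795
G1 X23.50 Y20.00 E2.1203
G1 X11.00 Y20.00 E2.8999
G1 X11.00 Y-1.50 E4.2407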